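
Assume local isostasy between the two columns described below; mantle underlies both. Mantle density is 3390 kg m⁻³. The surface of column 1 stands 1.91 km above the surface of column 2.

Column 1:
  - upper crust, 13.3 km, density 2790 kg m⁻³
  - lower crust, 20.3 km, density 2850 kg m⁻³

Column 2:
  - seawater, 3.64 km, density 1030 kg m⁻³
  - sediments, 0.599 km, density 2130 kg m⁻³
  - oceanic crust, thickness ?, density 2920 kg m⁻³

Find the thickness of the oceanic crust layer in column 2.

6.64 km

Take the compensation level at the base of the deeper column (depth z_c below the surface of column 1) and equate Σ ρ_i t_i down to z_c; mantle fills any gap and the z_c terms cancel.
Column 1: 13.3×2790 + 20.3×2850 + (z_c − 33.6)×3390
Column 2: 1.91×0 + 3.64×1030 + 0.599×2130 + x×2920 + (z_c − 1.91 − 4.239 − x)×3390
The z_c×3390 term appears on both sides and cancels. Collect the known terms of each column as K = Σ(ρt)_known − 3390 × (depth of known layers): K_1 = 94962 − 3390×33.6 = −18942; K_2 = 5025.07 − 3390×(1.91 + 4.239) = −15820.04.
Balance: K_1 = K_2 − x×(3390 − 2920), so x = (K_2 − K_1)/(3390 − 2920) = 3121.96/470 = 6.64 km.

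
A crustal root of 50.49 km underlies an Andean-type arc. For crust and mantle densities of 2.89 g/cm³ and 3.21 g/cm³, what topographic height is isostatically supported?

By Archimedes' principle applied to the lithosphere: ρ_c h = (ρ_m − ρ_c) r.
h = r (ρ_m − ρ_c) / ρ_c = 50.49 km × (3.21 − 2.89) / 2.89 = 5.59 km.

5.59 km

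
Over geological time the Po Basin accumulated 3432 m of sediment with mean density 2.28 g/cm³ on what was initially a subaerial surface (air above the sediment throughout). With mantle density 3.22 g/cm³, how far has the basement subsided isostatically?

2430 m

Subaerial load: s = t ρ_sed / ρ_m = 3432 m × 2.28/3.22 = 2430 m.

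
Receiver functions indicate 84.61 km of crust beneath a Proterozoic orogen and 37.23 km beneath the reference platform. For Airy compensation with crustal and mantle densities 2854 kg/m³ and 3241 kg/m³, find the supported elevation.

Excess crust Δ = 84.61 km − 37.23 km = 47.38 km, split between elevation h and root r with h + r = Δ.
Airy balance ρ_c h = (ρ_m − ρ_c) r gives r = h ρ_c/(ρ_m − ρ_c), so h (1 + ρ_c/(ρ_m − ρ_c)) = Δ, i.e. h = Δ (ρ_m − ρ_c)/ρ_m.
h = 47.38 km × 387/3241 = 5.66 km.

5.66 km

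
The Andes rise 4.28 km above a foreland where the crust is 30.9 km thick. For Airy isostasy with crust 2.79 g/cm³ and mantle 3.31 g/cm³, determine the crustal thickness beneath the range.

Root depth r = h ρ_c / (ρ_m − ρ_c) = 4.28 km × 2.79 / 0.52 = 22.96 km.
Total thickness = T + h + r = 30.9 km + 4.28 km + 22.96 km = 58.1 km.

58.1 km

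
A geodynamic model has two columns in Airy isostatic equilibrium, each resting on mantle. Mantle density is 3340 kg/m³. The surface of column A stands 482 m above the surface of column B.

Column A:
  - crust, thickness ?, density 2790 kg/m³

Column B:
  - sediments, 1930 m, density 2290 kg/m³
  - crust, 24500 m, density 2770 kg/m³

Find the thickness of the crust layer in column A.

Take the compensation level at the base of the deeper column (depth z_c below the surface of column A) and equate Σ ρ_i t_i down to z_c; mantle fills any gap and the z_c terms cancel.
Column A: x×2790 + (z_c − 0 − x)×3340
Column B: 482×0 + 1930×2290 + 24500×2770 + (z_c − 482 − 26430)×3340
The z_c×3340 term appears on both sides and cancels. Collect the known terms of each column as K = Σ(ρt)_known − 3340 × (depth of known layers): K_A = 0 − 3340×0 = 0; K_B = 72284700 − 3340×(482 + 26430) = −17601380.
Balance: K_A − x×(3340 − 2790) = K_B, so x = (K_A − K_B)/(3340 − 2790) = 17601400/550 = 32000 m.

32000 m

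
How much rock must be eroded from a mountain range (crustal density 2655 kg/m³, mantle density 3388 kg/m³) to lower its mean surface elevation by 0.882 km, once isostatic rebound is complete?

4.08 km

Net drop Δ = e − u = e − e ρ_c/ρ_m = e (ρ_m − ρ_c)/ρ_m.
e = Δ ρ_m/(ρ_m − ρ_c) = 0.882 km × 3388/733 = 4.08 km.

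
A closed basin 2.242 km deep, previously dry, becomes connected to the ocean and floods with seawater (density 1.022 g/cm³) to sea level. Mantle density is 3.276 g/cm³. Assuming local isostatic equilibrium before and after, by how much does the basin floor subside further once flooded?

After flooding the water column is d + s deep. Its weight must equal the weight of mantle displaced by the extra subsidence s: (d + s) ρ_w = s ρ_m.
s = d ρ_w / (ρ_m − ρ_w) = 2.242 km × 1.022/(3.276 − 1.022) = 1.02 km.

1.02 km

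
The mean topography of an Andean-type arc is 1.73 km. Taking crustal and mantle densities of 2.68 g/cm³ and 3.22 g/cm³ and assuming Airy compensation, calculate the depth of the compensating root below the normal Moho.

By Archimedes' principle applied to the lithosphere: the weight of the topography is balanced by the buoyancy of the root, ρ_c h = (ρ_m − ρ_c) r.
r = h · ρ_c / (ρ_m − ρ_c) = 1.73 km × 2.68 / (3.22 − 2.68) = 8.59 km.

8.59 km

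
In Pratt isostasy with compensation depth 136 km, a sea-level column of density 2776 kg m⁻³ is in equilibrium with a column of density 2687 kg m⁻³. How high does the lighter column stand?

ρ_ref D = ρ (D + h) → h = D (ρ_ref − ρ)/ρ.
h = 136 km × (2776 − 2687)/2687 = 4.5 km.

4.5 km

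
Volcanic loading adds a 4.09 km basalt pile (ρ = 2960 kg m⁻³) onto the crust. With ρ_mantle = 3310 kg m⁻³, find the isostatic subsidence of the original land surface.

3.66 km

Subaerial loading: s = t ρ_load / ρ_m.
s = 4.09 km × 2960/3310 = 3.66 km.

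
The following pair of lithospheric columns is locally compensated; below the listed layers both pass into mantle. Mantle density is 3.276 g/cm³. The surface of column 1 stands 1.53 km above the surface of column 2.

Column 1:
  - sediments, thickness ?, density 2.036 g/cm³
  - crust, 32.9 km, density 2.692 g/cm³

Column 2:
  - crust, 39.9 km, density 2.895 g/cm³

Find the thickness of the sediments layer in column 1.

0.807 km

Take the compensation level at the base of the deeper column (depth z_c below the surface of column 1) and equate Σ ρ_i t_i down to z_c; mantle fills any gap and the z_c terms cancel.
Column 1: x×2.036 + 32.9×2.692 + (z_c − 32.9 − x)×3.276
Column 2: 1.53×0 + 39.9×2.895 + (z_c − 1.53 − 39.9)×3.276
The z_c×3.276 term appears on both sides and cancels. Collect the known terms of each column as K = Σ(ρt)_known − 3.276 × (depth of known layers): K_1 = 88.5668 − 3.276×32.9 = −19.2136; K_2 = 115.5105 − 3.276×(1.53 + 39.9) = −20.21418.
Balance: K_1 − x×(3.276 − 2.036) = K_2, so x = (K_1 − K_2)/(3.276 − 2.036) = 1.00058/1.24 = 0.807 km.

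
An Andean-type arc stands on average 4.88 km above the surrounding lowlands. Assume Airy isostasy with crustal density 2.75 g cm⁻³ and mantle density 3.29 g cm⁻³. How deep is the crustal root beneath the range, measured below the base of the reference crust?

By Archimedes' principle applied to the lithosphere: the weight of the topography is balanced by the buoyancy of the root, ρ_c h = (ρ_m − ρ_c) r.
r = h · ρ_c / (ρ_m − ρ_c) = 4.88 km × 2.75 / (3.29 − 2.75) = 24.9 km.

24.9 km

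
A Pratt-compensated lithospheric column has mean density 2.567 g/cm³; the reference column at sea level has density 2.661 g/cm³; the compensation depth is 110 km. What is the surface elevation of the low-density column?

ρ_ref D = ρ (D + h) → h = D (ρ_ref − ρ)/ρ.
h = 110 km × (2.661 − 2.567)/2.567 = 4.03 km.

4.03 km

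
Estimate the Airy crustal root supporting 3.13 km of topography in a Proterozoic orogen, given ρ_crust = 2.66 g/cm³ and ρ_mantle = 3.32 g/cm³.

12.6 km

By Archimedes' principle applied to the lithosphere: the weight of the topography is balanced by the buoyancy of the root, ρ_c h = (ρ_m − ρ_c) r.
r = h · ρ_c / (ρ_m − ρ_c) = 3.13 km × 2.66 / (3.32 − 2.66) = 12.6 km.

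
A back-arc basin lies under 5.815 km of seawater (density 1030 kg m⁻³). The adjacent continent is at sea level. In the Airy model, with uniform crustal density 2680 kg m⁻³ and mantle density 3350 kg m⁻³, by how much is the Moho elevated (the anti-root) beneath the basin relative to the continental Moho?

Balancing pressure at the compensation depth: replacing crust with seawater at the top is compensated by replacing crust with mantle at the base: d (ρ_c − ρ_w) = a (ρ_m − ρ_c).
a = d (ρ_c − ρ_w)/(ρ_m − ρ_c) = 5.815 km × 1650/670 = 14.3 km.

14.3 km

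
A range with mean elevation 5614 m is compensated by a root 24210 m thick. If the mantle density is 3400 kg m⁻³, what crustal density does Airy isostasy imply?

ρ_c h = (ρ_m − ρ_c) r → ρ_c (h + r) = ρ_m r → ρ_c = ρ_m r / (h + r).
ρ_c = 3400 × 24210 m / (5614 m + 24210 m) = 2760 kg m⁻³.

2760 kg m⁻³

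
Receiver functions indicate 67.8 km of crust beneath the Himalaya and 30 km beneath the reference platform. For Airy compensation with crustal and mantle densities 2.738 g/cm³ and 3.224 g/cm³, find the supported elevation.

5.7 km

Excess crust Δ = 67.8 km − 30 km = 37.8 km, split between elevation h and root r with h + r = Δ.
Airy balance ρ_c h = (ρ_m − ρ_c) r gives r = h ρ_c/(ρ_m − ρ_c), so h (1 + ρ_c/(ρ_m − ρ_c)) = Δ, i.e. h = Δ (ρ_m − ρ_c)/ρ_m.
h = 37.8 km × 0.486/3.224 = 5.7 km.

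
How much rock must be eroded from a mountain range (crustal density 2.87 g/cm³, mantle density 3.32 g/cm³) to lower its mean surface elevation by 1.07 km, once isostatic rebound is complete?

7.89 km

Net drop Δ = e − u = e − e ρ_c/ρ_m = e (ρ_m − ρ_c)/ρ_m.
e = Δ ρ_m/(ρ_m − ρ_c) = 1.07 km × 3.32/0.45 = 7.89 km.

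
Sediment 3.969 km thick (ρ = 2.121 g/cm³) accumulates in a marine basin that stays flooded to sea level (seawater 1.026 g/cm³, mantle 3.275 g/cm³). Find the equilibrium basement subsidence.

1.93 km

Submarine loading: the sediment displaces seawater, and the subsidence is in turn flooded, so s (ρ_m − ρ_w) = t (ρ_sed − ρ_w).
s = 3.969 km × (2.121 − 1.026) / (3.275 − 1.026) = 1.93 km.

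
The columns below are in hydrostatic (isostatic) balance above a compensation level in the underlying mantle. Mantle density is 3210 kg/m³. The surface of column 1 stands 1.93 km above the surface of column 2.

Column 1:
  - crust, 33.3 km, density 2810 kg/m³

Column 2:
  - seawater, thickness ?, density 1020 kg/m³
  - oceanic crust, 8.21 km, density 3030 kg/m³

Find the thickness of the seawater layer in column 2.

Take the compensation level at the base of the deeper column (depth z_c below the surface of column 1) and equate Σ ρ_i t_i down to z_c; mantle fills any gap and the z_c terms cancel.
Column 1: 33.3×2810 + (z_c − 33.3)×3210
Column 2: 1.93×0 + x×1020 + 8.21×3030 + (z_c − 1.93 − 8.21 − x)×3210
The z_c×3210 term appears on both sides and cancels. Collect the known terms of each column as K = Σ(ρt)_known − 3210 × (depth of known layers): K_1 = 93573 − 3210×33.3 = −13320; K_2 = 24876.3 − 3210×(1.93 + 8.21) = −7673.1.
Balance: K_1 = K_2 − x×(3210 − 1020), so x = (K_2 − K_1)/(3210 − 1020) = 5646.9/2190 = 2.58 km.

2.58 km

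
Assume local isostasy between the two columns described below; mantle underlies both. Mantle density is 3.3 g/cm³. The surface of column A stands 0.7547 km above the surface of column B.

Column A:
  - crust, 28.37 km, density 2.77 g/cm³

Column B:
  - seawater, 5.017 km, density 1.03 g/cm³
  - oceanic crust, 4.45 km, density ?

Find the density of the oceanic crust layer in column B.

3.04 g/cm³

Take the compensation level at the base of the deeper column (depth z_c below the surface of column A) and equate Σ ρ_i t_i down to z_c; mantle fills any gap and the z_c terms cancel.
Column A: 28.37×2.77 + (z_c − 28.37)×3.3
Column B: 0.7547×0 + 5.017×1.03 + 4.45×ρ + (z_c − 0.7547 − 9.467)×3.3
The z_c×3.3 term appears on both sides and cancels. Collect the known terms of each column as K = Σ(ρt)_known − 3.3 × (depth of known layers): K_A = 78.5849 − 3.3×28.37 = −15.0361; K_B = 5.16751 − 3.3×(0.7547 + 9.467) = −28.5641.
Balance: K_A = K_B + 4.45×ρ, so ρ = (K_A − K_B)/4.45 = 13.528/4.45 = 3.04 g/cm³.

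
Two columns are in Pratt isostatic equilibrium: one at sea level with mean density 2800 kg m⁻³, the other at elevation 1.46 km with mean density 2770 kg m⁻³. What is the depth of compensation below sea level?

ρ_ref D = ρ (D + h) → D (ρ_ref − ρ) = ρ h.
D = ρ h/(ρ_ref − ρ) = 2770 × 1.46 km/(2800 − 2770) = 135 km.

135 km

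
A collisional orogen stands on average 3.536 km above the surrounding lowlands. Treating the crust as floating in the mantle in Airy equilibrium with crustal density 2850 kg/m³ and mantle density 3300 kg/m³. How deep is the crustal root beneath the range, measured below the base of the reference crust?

Equating mass per unit area of the two columns: the weight of the topography is balanced by the buoyancy of the root, ρ_c h = (ρ_m − ρ_c) r.
r = h · ρ_c / (ρ_m − ρ_c) = 3.536 km × 2850 / (3300 − 2850) = 22.4 km.

22.4 km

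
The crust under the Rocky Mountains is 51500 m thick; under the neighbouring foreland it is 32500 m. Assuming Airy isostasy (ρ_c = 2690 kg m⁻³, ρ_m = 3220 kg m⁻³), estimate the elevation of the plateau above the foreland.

3130 m

Excess crust Δ = 51500 m − 32500 m = 19000 m, split between elevation h and root r with h + r = Δ.
Airy balance ρ_c h = (ρ_m − ρ_c) r gives r = h ρ_c/(ρ_m − ρ_c), so h (1 + ρ_c/(ρ_m − ρ_c)) = Δ, i.e. h = Δ (ρ_m − ρ_c)/ρ_m.
h = 19000 m × 530/3220 = 3130 m.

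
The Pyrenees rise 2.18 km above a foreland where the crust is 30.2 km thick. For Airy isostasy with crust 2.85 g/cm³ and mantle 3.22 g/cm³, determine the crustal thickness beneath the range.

Root depth r = h ρ_c / (ρ_m − ρ_c) = 2.18 km × 2.85 / 0.37 = 16.79 km.
Total thickness = T + h + r = 30.2 km + 2.18 km + 16.79 km = 49.2 km.

49.2 km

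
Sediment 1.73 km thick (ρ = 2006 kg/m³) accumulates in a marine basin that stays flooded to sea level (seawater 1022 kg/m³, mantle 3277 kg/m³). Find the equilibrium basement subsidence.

0.755 km

Submarine loading: the sediment displaces seawater, and the subsidence is in turn flooded, so s (ρ_m − ρ_w) = t (ρ_sed − ρ_w).
s = 1.73 km × (2006 − 1022) / (3277 − 1022) = 0.755 km.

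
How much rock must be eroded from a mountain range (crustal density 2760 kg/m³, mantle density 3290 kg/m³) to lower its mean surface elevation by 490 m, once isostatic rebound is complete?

Net drop Δ = e − u = e − e ρ_c/ρ_m = e (ρ_m − ρ_c)/ρ_m.
e = Δ ρ_m/(ρ_m − ρ_c) = 490 m × 3290/530 = 3040 m.

3040 m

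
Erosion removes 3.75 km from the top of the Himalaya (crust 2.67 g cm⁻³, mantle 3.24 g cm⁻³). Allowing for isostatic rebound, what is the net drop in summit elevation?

Rebound u = e ρ_c/ρ_m = 3.75 km × 2.67/3.24 = 3.09 km.
Net surface drop = e − u = 3.75 km − 3.09 km = e (ρ_m − ρ_c)/ρ_m = 0.66 km.

0.66 km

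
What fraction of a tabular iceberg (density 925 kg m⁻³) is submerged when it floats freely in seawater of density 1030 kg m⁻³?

Submerged fraction = ρ_obj/ρ_fluid = 925/1030 = 0.898.

0.898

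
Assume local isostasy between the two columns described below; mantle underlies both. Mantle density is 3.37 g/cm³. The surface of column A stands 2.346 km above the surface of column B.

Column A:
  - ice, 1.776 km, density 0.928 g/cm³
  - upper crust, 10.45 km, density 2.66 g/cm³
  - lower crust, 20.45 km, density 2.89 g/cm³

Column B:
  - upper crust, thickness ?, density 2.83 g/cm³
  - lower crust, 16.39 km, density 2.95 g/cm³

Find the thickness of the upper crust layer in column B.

12.6 km

Take the compensation level at the base of the deeper column (depth z_c below the surface of column A) and equate Σ ρ_i t_i down to z_c; mantle fills any gap and the z_c terms cancel.
Column A: 1.776×0.928 + 10.45×2.66 + 20.45×2.89 + (z_c − 32.676)×3.37
Column B: 2.346×0 + x×2.83 + 16.39×2.95 + (z_c − 2.346 − 16.39 − x)×3.37
The z_c×3.37 term appears on both sides and cancels. Collect the known terms of each column as K = Σ(ρt)_known − 3.37 × (depth of known layers): K_A = 88.545628 − 3.37×32.676 = −21.572492; K_B = 48.3505 − 3.37×(2.346 + 16.39) = −14.78982.
Balance: K_A = K_B − x×(3.37 − 2.83), so x = (K_B − K_A)/(3.37 − 2.83) = 6.78267/0.54 = 12.6 km.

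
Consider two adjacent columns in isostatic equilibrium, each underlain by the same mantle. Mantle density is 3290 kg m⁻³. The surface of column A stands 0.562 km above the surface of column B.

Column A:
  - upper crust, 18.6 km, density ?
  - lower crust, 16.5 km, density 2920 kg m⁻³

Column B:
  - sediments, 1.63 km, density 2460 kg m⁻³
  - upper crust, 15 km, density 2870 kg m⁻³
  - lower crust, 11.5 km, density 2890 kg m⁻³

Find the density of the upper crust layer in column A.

Take the compensation level at the base of the deeper column (depth z_c below the surface of column A) and equate Σ ρ_i t_i down to z_c; mantle fills any gap and the z_c terms cancel.
Column A: 18.6×ρ + 16.5×2920 + (z_c − 35.1)×3290
Column B: 0.562×0 + 1.63×2460 + 15×2870 + 11.5×2890 + (z_c − 0.562 − 28.13)×3290
The z_c×3290 term appears on both sides and cancels. Collect the known terms of each column as K = Σ(ρt)_known − 3290 × (depth of known layers): K_A = 48180 − 3290×35.1 = −67299; K_B = 80294.8 − 3290×(0.562 + 28.13) = −14101.88.
Balance: K_A + 18.6×ρ = K_B, so ρ = (K_B − K_A)/18.6 = 53197.1/18.6 = 2860 kg m⁻³.

2860 kg m⁻³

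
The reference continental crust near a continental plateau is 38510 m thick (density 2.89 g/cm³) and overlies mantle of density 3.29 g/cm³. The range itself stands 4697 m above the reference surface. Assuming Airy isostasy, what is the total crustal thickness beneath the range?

77100 m

Root depth r = h ρ_c / (ρ_m − ρ_c) = 4697 m × 2.89 / 0.4 = 33940 m.
Total thickness = T + h + r = 38510 m + 4697 m + 33940 m = 77100 m.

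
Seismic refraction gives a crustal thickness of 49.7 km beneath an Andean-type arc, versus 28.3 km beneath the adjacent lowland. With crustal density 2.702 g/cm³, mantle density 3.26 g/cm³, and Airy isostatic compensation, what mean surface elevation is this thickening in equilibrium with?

Excess crust Δ = 49.7 km − 28.3 km = 21.4 km, split between elevation h and root r with h + r = Δ.
Airy balance ρ_c h = (ρ_m − ρ_c) r gives r = h ρ_c/(ρ_m − ρ_c), so h (1 + ρ_c/(ρ_m − ρ_c)) = Δ, i.e. h = Δ (ρ_m − ρ_c)/ρ_m.
h = 21.4 km × 0.558/3.26 = 3.66 km.

3.66 km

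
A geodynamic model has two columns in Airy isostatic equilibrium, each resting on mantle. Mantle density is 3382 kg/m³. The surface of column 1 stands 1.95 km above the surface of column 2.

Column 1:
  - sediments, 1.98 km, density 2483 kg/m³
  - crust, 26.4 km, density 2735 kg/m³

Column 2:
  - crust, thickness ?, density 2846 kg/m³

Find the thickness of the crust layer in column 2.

22.9 km

Take the compensation level at the base of the deeper column (depth z_c below the surface of column 1) and equate Σ ρ_i t_i down to z_c; mantle fills any gap and the z_c terms cancel.
Column 1: 1.98×2483 + 26.4×2735 + (z_c − 28.38)×3382
Column 2: 1.95×0 + x×2846 + (z_c − 1.95 − 0 − x)×3382
The z_c×3382 term appears on both sides and cancels. Collect the known terms of each column as K = Σ(ρt)_known − 3382 × (depth of known layers): K_1 = 77120.34 − 3382×28.38 = −18860.82; K_2 = 0 − 3382×(1.95 + 0) = −6594.9.
Balance: K_1 = K_2 − x×(3382 − 2846), so x = (K_2 − K_1)/(3382 − 2846) = 12265.9/536 = 22.9 km.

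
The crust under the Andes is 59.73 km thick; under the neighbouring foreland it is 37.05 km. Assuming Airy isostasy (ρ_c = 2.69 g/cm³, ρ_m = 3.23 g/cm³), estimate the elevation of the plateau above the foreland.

3.79 km

Excess crust Δ = 59.73 km − 37.05 km = 22.68 km, split between elevation h and root r with h + r = Δ.
Airy balance ρ_c h = (ρ_m − ρ_c) r gives r = h ρ_c/(ρ_m − ρ_c), so h (1 + ρ_c/(ρ_m − ρ_c)) = Δ, i.e. h = Δ (ρ_m − ρ_c)/ρ_m.
h = 22.68 km × 0.54/3.23 = 3.79 km.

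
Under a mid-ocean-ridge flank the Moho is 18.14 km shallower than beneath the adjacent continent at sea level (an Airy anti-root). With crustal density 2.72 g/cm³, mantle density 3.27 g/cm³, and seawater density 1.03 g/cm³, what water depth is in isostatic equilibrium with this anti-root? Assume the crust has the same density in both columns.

Replacing a thickness d of crust by seawater at the top must be balanced by replacing crust with mantle at the base: d (ρ_c − ρ_w) = a (ρ_m − ρ_c).
d = a (ρ_m − ρ_c)/(ρ_c − ρ_w) = 18.14 km × 0.55/1.69 = 5.9 km.

5.9 km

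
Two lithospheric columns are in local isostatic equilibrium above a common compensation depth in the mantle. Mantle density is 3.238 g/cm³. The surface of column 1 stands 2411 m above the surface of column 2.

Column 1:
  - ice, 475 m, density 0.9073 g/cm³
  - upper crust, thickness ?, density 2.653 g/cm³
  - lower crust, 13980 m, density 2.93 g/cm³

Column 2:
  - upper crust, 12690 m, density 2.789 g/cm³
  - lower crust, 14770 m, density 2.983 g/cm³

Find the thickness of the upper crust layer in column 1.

Take the compensation level at the base of the deeper column (depth z_c below the surface of column 1) and equate Σ ρ_i t_i down to z_c; mantle fills any gap and the z_c terms cancel.
Column 1: 475×0.9073 + x×2.653 + 13980×2.93 + (z_c − 14455 − x)×3.238
Column 2: 2411×0 + 12690×2.789 + 14770×2.983 + (z_c − 2411 − 27460)×3.238
The z_c×3.238 term appears on both sides and cancels. Collect the known terms of each column as K = Σ(ρt)_known − 3.238 × (depth of known layers): K_1 = 41392.3675 − 3.238×14455 = −5412.9225; K_2 = 79451.32 − 3.238×(2411 + 27460) = −17270.978.
Balance: K_1 − x×(3.238 − 2.653) = K_2, so x = (K_1 − K_2)/(3.238 − 2.653) = 11858.1/0.585 = 20300 m.

20300 m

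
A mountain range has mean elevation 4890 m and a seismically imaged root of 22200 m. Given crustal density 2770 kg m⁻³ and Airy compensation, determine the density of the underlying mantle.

3380 kg m⁻³

Airy balance: ρ_c h = (ρ_m − ρ_c) r → ρ_m = ρ_c (1 + h/r).
ρ_m = 2770 × (1 + 4890 m/22200 m) = 3380 kg m⁻³.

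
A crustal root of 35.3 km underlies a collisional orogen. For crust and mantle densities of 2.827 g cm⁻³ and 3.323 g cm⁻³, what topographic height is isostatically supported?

6.19 km

Balancing pressure at the compensation depth: ρ_c h = (ρ_m − ρ_c) r.
h = r (ρ_m − ρ_c) / ρ_c = 35.3 km × (3.323 − 2.827) / 2.827 = 6.19 km.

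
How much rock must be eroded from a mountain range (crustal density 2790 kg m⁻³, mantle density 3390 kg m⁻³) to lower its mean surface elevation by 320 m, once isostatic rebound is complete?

Net drop Δ = e − u = e − e ρ_c/ρ_m = e (ρ_m − ρ_c)/ρ_m.
e = Δ ρ_m/(ρ_m − ρ_c) = 320 m × 3390/600 = 1810 m.

1810 m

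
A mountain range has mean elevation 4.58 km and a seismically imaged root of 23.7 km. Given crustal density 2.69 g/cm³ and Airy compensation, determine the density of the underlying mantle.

Airy balance: ρ_c h = (ρ_m − ρ_c) r → ρ_m = ρ_c (1 + h/r).
ρ_m = 2.69 × (1 + 4.58 km/23.7 km) = 3.21 g/cm³.

3.21 g/cm³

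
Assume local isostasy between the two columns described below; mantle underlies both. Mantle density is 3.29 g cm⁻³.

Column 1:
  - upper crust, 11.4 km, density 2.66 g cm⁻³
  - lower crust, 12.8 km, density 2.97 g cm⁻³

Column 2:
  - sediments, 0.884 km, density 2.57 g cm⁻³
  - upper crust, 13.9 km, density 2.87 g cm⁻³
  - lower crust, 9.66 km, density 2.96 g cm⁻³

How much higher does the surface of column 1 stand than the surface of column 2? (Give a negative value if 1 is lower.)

0.491 km

For any compensation level in the mantle, the mantle terms cancel and isostasy reduces to e = (Σt_1 − Σt_2) − (Σ(ρt)_1 − Σ(ρt)_2) / ρ_m.
Σt_1 = 24.2 km; Σt_2 = 24.444 km; Σ(ρt)_1 = 68.34; Σ(ρt)_2 = 70.75848 (in km·g cm⁻³).
e = (24.2 − 24.444) − (68.34 − 70.75848) / 3.29 = 0.491 km.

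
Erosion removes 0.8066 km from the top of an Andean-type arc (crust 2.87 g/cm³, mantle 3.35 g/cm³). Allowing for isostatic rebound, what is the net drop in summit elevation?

Rebound u = e ρ_c/ρ_m = 0.8066 km × 2.87/3.35 = 0.691 km.
Net surface drop = e − u = 0.8066 km − 0.691 km = e (ρ_m − ρ_c)/ρ_m = 0.116 km.

0.116 km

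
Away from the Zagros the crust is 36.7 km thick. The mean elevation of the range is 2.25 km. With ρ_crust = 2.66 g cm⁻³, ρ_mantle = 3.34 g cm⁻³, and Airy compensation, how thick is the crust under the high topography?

Root depth r = h ρ_c / (ρ_m − ρ_c) = 2.25 km × 2.66 / 0.68 = 8.801 km.
Total thickness = T + h + r = 36.7 km + 2.25 km + 8.801 km = 47.8 km.

47.8 km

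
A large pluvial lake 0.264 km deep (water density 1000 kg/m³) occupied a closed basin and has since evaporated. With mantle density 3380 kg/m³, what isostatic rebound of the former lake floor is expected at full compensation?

u = d ρ_w/ρ_m = 0.264 km × 1000/3380 = 0.0781 km.

0.0781 km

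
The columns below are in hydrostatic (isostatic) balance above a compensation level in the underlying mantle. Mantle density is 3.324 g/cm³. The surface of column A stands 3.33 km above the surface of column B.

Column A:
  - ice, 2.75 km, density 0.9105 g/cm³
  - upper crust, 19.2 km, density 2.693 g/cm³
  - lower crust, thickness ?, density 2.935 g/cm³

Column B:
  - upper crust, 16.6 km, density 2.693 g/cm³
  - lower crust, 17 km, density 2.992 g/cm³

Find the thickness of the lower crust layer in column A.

21.7 km

Take the compensation level at the base of the deeper column (depth z_c below the surface of column A) and equate Σ ρ_i t_i down to z_c; mantle fills any gap and the z_c terms cancel.
Column A: 2.75×0.9105 + 19.2×2.693 + x×2.935 + (z_c − 21.95 − x)×3.324
Column B: 3.33×0 + 16.6×2.693 + 17×2.992 + (z_c − 3.33 − 33.6)×3.324
The z_c×3.324 term appears on both sides and cancels. Collect the known terms of each column as K = Σ(ρt)_known − 3.324 × (depth of known layers): K_A = 54.209475 − 3.324×21.95 = −18.752325; K_B = 95.5678 − 3.324×(3.33 + 33.6) = −27.18752.
Balance: K_A − x×(3.324 − 2.935) = K_B, so x = (K_A − K_B)/(3.324 − 2.935) = 8.4352/0.389 = 21.7 km.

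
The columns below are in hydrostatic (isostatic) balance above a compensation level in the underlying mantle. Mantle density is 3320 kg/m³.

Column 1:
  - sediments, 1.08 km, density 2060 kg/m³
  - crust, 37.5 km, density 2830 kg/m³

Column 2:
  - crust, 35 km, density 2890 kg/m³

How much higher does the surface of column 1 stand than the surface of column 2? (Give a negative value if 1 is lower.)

1.41 km

For any compensation level in the mantle, the mantle terms cancel and isostasy reduces to e = (Σt_1 − Σt_2) − (Σ(ρt)_1 − Σ(ρt)_2) / ρ_m.
Σt_1 = 38.58 km; Σt_2 = 35 km; Σ(ρt)_1 = 108349.8; Σ(ρt)_2 = 101150 (in km·kg/m³).
e = (38.58 − 35) − (108349.8 − 101150) / 3320 = 1.41 km.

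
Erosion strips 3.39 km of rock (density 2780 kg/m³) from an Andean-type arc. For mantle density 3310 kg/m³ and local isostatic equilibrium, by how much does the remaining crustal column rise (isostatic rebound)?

Unloading: uplift u = e ρ_c/ρ_m = 3.39 km × 2780/3310 = 2.85 km.

2.85 km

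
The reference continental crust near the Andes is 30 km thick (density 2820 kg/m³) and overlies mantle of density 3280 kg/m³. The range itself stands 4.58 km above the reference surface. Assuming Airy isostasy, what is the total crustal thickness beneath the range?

62.7 km

Root depth r = h ρ_c / (ρ_m − ρ_c) = 4.58 km × 2820 / 460 = 28.08 km.
Total thickness = T + h + r = 30 km + 4.58 km + 28.08 km = 62.7 km.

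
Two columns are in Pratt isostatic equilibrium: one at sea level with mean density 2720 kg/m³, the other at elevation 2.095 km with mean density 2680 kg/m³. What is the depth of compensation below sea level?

ρ_ref D = ρ (D + h) → D (ρ_ref − ρ) = ρ h.
D = ρ h/(ρ_ref − ρ) = 2680 × 2.095 km/(2720 − 2680) = 140 km.

140 km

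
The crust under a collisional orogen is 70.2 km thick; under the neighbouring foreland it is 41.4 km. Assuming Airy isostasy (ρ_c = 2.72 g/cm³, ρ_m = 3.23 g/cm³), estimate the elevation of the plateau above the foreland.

Excess crust Δ = 70.2 km − 41.4 km = 28.8 km, split between elevation h and root r with h + r = Δ.
Airy balance ρ_c h = (ρ_m − ρ_c) r gives r = h ρ_c/(ρ_m − ρ_c), so h (1 + ρ_c/(ρ_m − ρ_c)) = Δ, i.e. h = Δ (ρ_m − ρ_c)/ρ_m.
h = 28.8 km × 0.51/3.23 = 4.55 km.

4.55 km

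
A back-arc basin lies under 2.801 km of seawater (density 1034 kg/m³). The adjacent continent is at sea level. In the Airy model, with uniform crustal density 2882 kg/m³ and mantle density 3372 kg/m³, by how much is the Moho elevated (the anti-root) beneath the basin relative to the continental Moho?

For local isostatic compensation: replacing crust with seawater at the top is compensated by replacing crust with mantle at the base: d (ρ_c − ρ_w) = a (ρ_m − ρ_c).
a = d (ρ_c − ρ_w)/(ρ_m − ρ_c) = 2.801 km × 1848/490 = 10.6 km.

10.6 km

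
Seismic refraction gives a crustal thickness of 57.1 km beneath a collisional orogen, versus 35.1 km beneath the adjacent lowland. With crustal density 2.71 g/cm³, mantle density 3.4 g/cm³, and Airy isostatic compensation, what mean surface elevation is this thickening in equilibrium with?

Excess crust Δ = 57.1 km − 35.1 km = 22 km, split between elevation h and root r with h + r = Δ.
Airy balance ρ_c h = (ρ_m − ρ_c) r gives r = h ρ_c/(ρ_m − ρ_c), so h (1 + ρ_c/(ρ_m − ρ_c)) = Δ, i.e. h = Δ (ρ_m − ρ_c)/ρ_m.
h = 22 km × 0.69/3.4 = 4.46 km.

4.46 km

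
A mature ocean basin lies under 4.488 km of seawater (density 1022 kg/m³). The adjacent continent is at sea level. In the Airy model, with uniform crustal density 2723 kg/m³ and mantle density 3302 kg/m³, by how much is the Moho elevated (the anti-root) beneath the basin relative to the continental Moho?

13.2 km

For local isostatic compensation: replacing crust with seawater at the top is compensated by replacing crust with mantle at the base: d (ρ_c − ρ_w) = a (ρ_m − ρ_c).
a = d (ρ_c − ρ_w)/(ρ_m − ρ_c) = 4.488 km × 1701/579 = 13.2 km.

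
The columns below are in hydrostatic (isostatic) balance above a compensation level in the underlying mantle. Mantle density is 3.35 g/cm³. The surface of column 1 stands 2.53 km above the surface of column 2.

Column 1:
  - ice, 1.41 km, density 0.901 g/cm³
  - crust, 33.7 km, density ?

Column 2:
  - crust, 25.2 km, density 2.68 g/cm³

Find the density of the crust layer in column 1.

Take the compensation level at the base of the deeper column (depth z_c below the surface of column 1) and equate Σ ρ_i t_i down to z_c; mantle fills any gap and the z_c terms cancel.
Column 1: 1.41×0.901 + 33.7×ρ + (z_c − 35.11)×3.35
Column 2: 2.53×0 + 25.2×2.68 + (z_c − 2.53 − 25.2)×3.35
The z_c×3.35 term appears on both sides and cancels. Collect the known terms of each column as K = Σ(ρt)_known − 3.35 × (depth of known layers): K_1 = 1.27041 − 3.35×35.11 = −116.34809; K_2 = 67.536 − 3.35×(2.53 + 25.2) = −25.3595.
Balance: K_1 + 33.7×ρ = K_2, so ρ = (K_2 − K_1)/33.7 = 90.9886/33.7 = 2.7 g/cm³.

2.7 g/cm³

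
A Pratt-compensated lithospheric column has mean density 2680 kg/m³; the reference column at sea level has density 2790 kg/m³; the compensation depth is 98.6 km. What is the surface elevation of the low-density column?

ρ_ref D = ρ (D + h) → h = D (ρ_ref − ρ)/ρ.
h = 98.6 km × (2790 − 2680)/2680 = 4.05 km.

4.05 km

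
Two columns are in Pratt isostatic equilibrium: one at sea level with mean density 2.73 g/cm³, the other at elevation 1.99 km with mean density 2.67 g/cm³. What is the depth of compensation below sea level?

88.6 km

ρ_ref D = ρ (D + h) → D (ρ_ref − ρ) = ρ h.
D = ρ h/(ρ_ref − ρ) = 2.67 × 1.99 km/(2.73 − 2.67) = 88.6 km.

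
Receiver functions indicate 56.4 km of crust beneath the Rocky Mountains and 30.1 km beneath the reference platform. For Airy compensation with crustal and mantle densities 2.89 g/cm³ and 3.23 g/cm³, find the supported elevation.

Excess crust Δ = 56.4 km − 30.1 km = 26.3 km, split between elevation h and root r with h + r = Δ.
Airy balance ρ_c h = (ρ_m − ρ_c) r gives r = h ρ_c/(ρ_m − ρ_c), so h (1 + ρ_c/(ρ_m − ρ_c)) = Δ, i.e. h = Δ (ρ_m − ρ_c)/ρ_m.
h = 26.3 km × 0.34/3.23 = 2.77 km.

2.77 km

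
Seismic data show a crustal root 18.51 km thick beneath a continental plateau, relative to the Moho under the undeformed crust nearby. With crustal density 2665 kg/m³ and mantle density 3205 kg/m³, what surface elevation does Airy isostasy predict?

Equating mass per unit area of the two columns: ρ_c h = (ρ_m − ρ_c) r.
h = r (ρ_m − ρ_c) / ρ_c = 18.51 km × (3205 − 2665) / 2665 = 3.75 km.

3.75 km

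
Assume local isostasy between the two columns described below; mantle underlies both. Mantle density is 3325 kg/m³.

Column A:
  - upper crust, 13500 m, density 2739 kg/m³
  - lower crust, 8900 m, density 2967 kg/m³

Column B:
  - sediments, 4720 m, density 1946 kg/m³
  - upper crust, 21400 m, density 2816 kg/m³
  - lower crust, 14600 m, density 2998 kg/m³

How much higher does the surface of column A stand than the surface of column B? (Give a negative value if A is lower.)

For any compensation level in the mantle, the mantle terms cancel and isostasy reduces to e = (Σt_A − Σt_B) − (Σ(ρt)_A − Σ(ρt)_B) / ρ_m.
Σt_A = 22400 m; Σt_B = 40720 m; Σ(ρt)_A = 63382800; Σ(ρt)_B = 113218320 (in m·kg/m³).
e = (22400 − 40720) − (63382800 − 113218320) / 3325 = −3330 m.

−3330 m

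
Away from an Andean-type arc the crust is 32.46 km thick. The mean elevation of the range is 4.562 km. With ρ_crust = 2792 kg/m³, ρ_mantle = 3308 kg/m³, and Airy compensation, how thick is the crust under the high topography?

Root depth r = h ρ_c / (ρ_m − ρ_c) = 4.562 km × 2792 / 516 = 24.68 km.
Total thickness = T + h + r = 32.46 km + 4.562 km + 24.68 km = 61.7 km.

61.7 km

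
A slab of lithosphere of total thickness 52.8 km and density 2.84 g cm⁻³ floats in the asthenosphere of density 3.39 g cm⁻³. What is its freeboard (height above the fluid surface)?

Floating equilibrium: submerged depth d = t ρ_obj/ρ_fluid = 52.8 km × 2.84/3.39 = 44.23 km.
Freeboard = t − d = 52.8 km − 44.23 km = 8.57 km.

8.57 km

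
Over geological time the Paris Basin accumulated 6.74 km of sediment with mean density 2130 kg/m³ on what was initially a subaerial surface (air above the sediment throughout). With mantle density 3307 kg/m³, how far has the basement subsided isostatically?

4.34 km

Subaerial load: s = t ρ_sed / ρ_m = 6.74 km × 2130/3307 = 4.34 km.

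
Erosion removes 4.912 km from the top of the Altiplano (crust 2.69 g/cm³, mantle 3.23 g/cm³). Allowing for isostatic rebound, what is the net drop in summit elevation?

Rebound u = e ρ_c/ρ_m = 4.912 km × 2.69/3.23 = 4.091 km.
Net surface drop = e − u = 4.912 km − 4.091 km = e (ρ_m − ρ_c)/ρ_m = 0.821 km.

0.821 km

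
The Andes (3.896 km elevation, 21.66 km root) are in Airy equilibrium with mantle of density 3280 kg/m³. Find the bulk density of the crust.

ρ_c h = (ρ_m − ρ_c) r → ρ_c (h + r) = ρ_m r → ρ_c = ρ_m r / (h + r).
ρ_c = 3280 × 21.66 km / (3.896 km + 21.66 km) = 2780 kg/m³.

2780 kg/m³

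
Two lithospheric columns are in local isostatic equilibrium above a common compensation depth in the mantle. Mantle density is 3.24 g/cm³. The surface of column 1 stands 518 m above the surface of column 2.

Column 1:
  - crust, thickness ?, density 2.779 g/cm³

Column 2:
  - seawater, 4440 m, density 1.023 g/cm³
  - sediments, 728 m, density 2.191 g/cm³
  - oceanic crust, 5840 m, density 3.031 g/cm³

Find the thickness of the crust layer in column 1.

29300 m

Take the compensation level at the base of the deeper column (depth z_c below the surface of column 1) and equate Σ ρ_i t_i down to z_c; mantle fills any gap and the z_c terms cancel.
Column 1: x×2.779 + (z_c − 0 − x)×3.24
Column 2: 518×0 + 4440×1.023 + 728×2.191 + 5840×3.031 + (z_c − 518 − 11008)×3.24
The z_c×3.24 term appears on both sides and cancels. Collect the known terms of each column as K = Σ(ρt)_known − 3.24 × (depth of known layers): K_1 = 0 − 3.24×0 = 0; K_2 = 23838.208 − 3.24×(518 + 11008) = −13506.032.
Balance: K_1 − x×(3.24 − 2.779) = K_2, so x = (K_1 − K_2)/(3.24 − 2.779) = 13506/0.461 = 29300 m.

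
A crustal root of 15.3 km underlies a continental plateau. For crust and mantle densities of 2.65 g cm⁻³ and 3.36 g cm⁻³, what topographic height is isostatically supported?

In Airy isostatic equilibrium: ρ_c h = (ρ_m − ρ_c) r.
h = r (ρ_m − ρ_c) / ρ_c = 15.3 km × (3.36 − 2.65) / 2.65 = 4.1 km.

4.1 km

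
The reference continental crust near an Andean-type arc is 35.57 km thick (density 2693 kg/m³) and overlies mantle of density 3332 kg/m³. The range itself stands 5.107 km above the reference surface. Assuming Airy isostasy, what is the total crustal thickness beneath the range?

62.2 km

Root depth r = h ρ_c / (ρ_m − ρ_c) = 5.107 km × 2693 / 639 = 21.52 km.
Total thickness = T + h + r = 35.57 km + 5.107 km + 21.52 km = 62.2 km.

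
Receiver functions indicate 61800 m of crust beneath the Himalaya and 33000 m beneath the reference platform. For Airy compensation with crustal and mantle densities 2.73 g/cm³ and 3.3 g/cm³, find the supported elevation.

4970 m

Excess crust Δ = 61800 m − 33000 m = 28800 m, split between elevation h and root r with h + r = Δ.
Airy balance ρ_c h = (ρ_m − ρ_c) r gives r = h ρ_c/(ρ_m − ρ_c), so h (1 + ρ_c/(ρ_m − ρ_c)) = Δ, i.e. h = Δ (ρ_m − ρ_c)/ρ_m.
h = 28800 m × 0.57/3.3 = 4970 m.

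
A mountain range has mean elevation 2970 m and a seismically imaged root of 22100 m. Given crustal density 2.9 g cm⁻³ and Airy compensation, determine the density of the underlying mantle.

Airy balance: ρ_c h = (ρ_m − ρ_c) r → ρ_m = ρ_c (1 + h/r).
ρ_m = 2.9 × (1 + 2970 m/22100 m) = 3.29 g cm⁻³.

3.29 g cm⁻³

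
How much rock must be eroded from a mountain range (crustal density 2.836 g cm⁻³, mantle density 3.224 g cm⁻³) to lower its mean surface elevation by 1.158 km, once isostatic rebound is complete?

9.62 km

Net drop Δ = e − u = e − e ρ_c/ρ_m = e (ρ_m − ρ_c)/ρ_m.
e = Δ ρ_m/(ρ_m − ρ_c) = 1.158 km × 3.224/0.388 = 9.62 km.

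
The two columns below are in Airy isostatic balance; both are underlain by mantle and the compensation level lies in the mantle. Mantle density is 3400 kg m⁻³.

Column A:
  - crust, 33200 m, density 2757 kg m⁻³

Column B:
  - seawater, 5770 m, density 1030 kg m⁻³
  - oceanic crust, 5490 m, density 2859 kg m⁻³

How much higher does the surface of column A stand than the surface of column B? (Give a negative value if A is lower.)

1380 m

For any compensation level in the mantle, the mantle terms cancel and isostasy reduces to e = (Σt_A − Σt_B) − (Σ(ρt)_A − Σ(ρt)_B) / ρ_m.
Σt_A = 33200 m; Σt_B = 11260 m; Σ(ρt)_A = 91532400; Σ(ρt)_B = 21639010 (in m·kg m⁻³).
e = (33200 − 11260) − (91532400 − 21639010) / 3400 = 1380 m.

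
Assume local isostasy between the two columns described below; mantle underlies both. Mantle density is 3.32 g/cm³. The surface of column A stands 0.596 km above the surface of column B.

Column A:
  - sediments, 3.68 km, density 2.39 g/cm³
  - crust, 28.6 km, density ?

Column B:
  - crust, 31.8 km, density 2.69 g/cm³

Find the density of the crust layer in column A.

Take the compensation level at the base of the deeper column (depth z_c below the surface of column A) and equate Σ ρ_i t_i down to z_c; mantle fills any gap and the z_c terms cancel.
Column A: 3.68×2.39 + 28.6×ρ + (z_c − 32.28)×3.32
Column B: 0.596×0 + 31.8×2.69 + (z_c − 0.596 − 31.8)×3.32
The z_c×3.32 term appears on both sides and cancels. Collect the known terms of each column as K = Σ(ρt)_known − 3.32 × (depth of known layers): K_A = 8.7952 − 3.32×32.28 = −98.3744; K_B = 85.542 − 3.32×(0.596 + 31.8) = −22.01272.
Balance: K_A + 28.6×ρ = K_B, so ρ = (K_B − K_A)/28.6 = 76.3617/28.6 = 2.67 g/cm³.

2.67 g/cm³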